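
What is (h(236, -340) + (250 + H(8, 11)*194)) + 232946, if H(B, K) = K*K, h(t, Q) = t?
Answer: 256906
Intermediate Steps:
H(B, K) = K**2
(h(236, -340) + (250 + H(8, 11)*194)) + 232946 = (236 + (250 + 11**2*194)) + 232946 = (236 + (250 + 121*194)) + 232946 = (236 + (250 + 23474)) + 232946 = (236 + 23724) + 232946 = 23960 + 232946 = 256906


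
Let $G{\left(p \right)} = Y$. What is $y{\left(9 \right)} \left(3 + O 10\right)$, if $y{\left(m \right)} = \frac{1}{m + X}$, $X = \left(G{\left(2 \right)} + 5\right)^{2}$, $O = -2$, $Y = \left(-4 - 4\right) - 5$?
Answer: $- \frac{17}{73} \approx -0.23288$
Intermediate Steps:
$Y = -13$ ($Y = -8 - 5 = -13$)
$G{\left(p \right)} = -13$
$X = 64$ ($X = \left(-13 + 5\right)^{2} = \left(-8\right)^{2} = 64$)
$y{\left(m \right)} = \frac{1}{64 + m}$ ($y{\left(m \right)} = \frac{1}{m + 64} = \frac{1}{64 + m}$)
$y{\left(9 \right)} \left(3 + O 10\right) = \frac{3 - 20}{64 + 9} = \frac{3 - 20}{73} = \frac{1}{73} \left(-17\right) = - \frac{17}{73}$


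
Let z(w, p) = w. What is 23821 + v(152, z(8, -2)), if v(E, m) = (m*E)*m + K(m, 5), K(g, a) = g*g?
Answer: 33613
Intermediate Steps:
K(g, a) = g²
v(E, m) = m² + E*m² (v(E, m) = (m*E)*m + m² = (E*m)*m + m² = E*m² + m² = m² + E*m²)
23821 + v(152, z(8, -2)) = 23821 + 8²*(1 + 152) = 23821 + 64*153 = 23821 + 9792 = 33613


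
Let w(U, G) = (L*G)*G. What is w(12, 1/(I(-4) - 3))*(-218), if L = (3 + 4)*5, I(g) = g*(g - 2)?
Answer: -1090/63 ≈ -17.302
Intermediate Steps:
I(g) = g*(-2 + g)
L = 35 (L = 7*5 = 35)
w(U, G) = 35*G**2 (w(U, G) = (35*G)*G = 35*G**2)
w(12, 1/(I(-4) - 3))*(-218) = (35*(1/(-4*(-2 - 4) - 3))**2)*(-218) = (35*(1/(-4*(-6) - 3))**2)*(-218) = (35*(1/(24 - 3))**2)*(-218) = (35*(1/21)**2)*(-218) = (35*(1/441))*(-218) = (5/63)*(-218) = -1090/63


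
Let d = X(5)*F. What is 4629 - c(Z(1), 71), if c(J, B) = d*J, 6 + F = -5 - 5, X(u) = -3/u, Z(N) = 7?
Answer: 22809/5 ≈ 4561.8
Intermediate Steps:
F = -16 (F = -6 + (-5 - 5) = -6 - 10 = -16)
d = 48/5 (d = -3/5*(-16) = 48/5 ≈ 9.6000)
c(J, B) = 48*J/5
4629 - c(Z(1), 71) = 4629 - 48*7/5 = 4629 - 1*336/5 = 4629 - 336/5 = 22809/5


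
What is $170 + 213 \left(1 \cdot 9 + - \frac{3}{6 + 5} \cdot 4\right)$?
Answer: $\frac{20401}{11} \approx 1854.6$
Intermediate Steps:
$170 + 213 \left(1 \cdot 9 + - \frac{3}{6 + 5} \cdot 4\right) = 170 + 213 \left(9 + - \frac{3}{11} \cdot 4\right) = 170 + 213 \left(9 + \left(-3\right) \frac{1}{11} \cdot 4\right) = 170 + 213 \left(9 - \frac{12}{11}\right) = 170 + 213 \cdot \frac{87}{11} = 170 + \frac{18531}{11} = \frac{20401}{11}$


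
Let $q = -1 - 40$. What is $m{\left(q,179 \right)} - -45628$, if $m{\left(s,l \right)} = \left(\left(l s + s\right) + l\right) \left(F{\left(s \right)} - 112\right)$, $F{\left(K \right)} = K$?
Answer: $1147381$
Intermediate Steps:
$q = -41$ ($q = -1 - 40 = -41$)
$m{\left(s,l \right)} = \left(-112 + s\right) \left(l + s + l s\right)$ ($m{\left(s,l \right)} = \left(\left(l s + s\right) + l\right) \left(s - 112\right) = \left(\left(s + l s\right) + l\right) \left(-112 + s\right) = \left(l + s + l s\right) \left(-112 + s\right) = \left(-112 + s\right) \left(l + s + l s\right)$)
$m{\left(q,179 \right)} - -45628 = \left(\left(-41\right)^{2} - 20048 - -4592 + 179 \left(-41\right)^{2} - 19869 \left(-41\right)\right) - -45628 = \left(1681 - 20048 + 4592 + 179 \cdot 1681 + 814629\right) + 45628 = \left(1681 - 20048 + 4592 + 300899 + 814629\right) + 45628 = 1101753 + 45628 = 1147381$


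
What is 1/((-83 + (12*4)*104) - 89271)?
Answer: -1/84362 ≈ -1.1854e-5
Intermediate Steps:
1/((-83 + (12*4)*104) - 89271) = 1/((-83 + 48*104) - 89271) = 1/((-83 + 4992) - 89271) = 1/(4909 - 89271) = 1/(-84362) = -1/84362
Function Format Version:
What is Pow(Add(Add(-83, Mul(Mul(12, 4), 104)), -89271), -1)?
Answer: Rational(-1, 84362) ≈ -1.1854e-5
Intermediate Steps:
Pow(Add(Add(-83, Mul(Mul(12, 4), 104)), -89271), -1) = Pow(Add(Add(-83, Mul(48, 104)), -89271), -1) = Pow(Add(Add(-83, 4992), -89271), -1) = Pow(Add(4909, -89271), -1) = Pow(-84362, -1) = Rational(-1, 84362)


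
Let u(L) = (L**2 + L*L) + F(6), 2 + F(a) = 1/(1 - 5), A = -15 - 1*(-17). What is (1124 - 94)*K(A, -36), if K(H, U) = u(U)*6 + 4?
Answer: 16008775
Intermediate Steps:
A = 2 (A = -15 + 17 = 2)
F(a) = -9/4 (F(a) = -2 + 1/(1 - 5) = -2 + 1/(-4) = -2 - 1/4 = -9/4)
u(L) = -9/4 + 2*L**2 (u(L) = (L**2 + L*L) - 9/4 = (L**2 + L**2) - 9/4 = 2*L**2 - 9/4 = -9/4 + 2*L**2)
K(H, U) = -19/2 + 12*U**2 (K(H, U) = (-9/4 + 2*U**2)*6 + 4 = (-27/2 + 12*U**2) + 4 = -19/2 + 12*U**2)
(1124 - 94)*K(A, -36) = (1124 - 94)*(-19/2 + 12*(-36)**2) = 1030*(-19/2 + 12*1296) = 1030*(-19/2 + 15552) = 1030*(31085/2) = 16008775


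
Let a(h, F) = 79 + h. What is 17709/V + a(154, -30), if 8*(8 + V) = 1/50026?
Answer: -2113765331/1067221 ≈ -1980.6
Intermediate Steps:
V = -3201663/400208 (V = -8 + (1/8)/50026 = -8 + (1/8)*(1/50026) = -8 + 1/400208 = -3201663/400208 ≈ -8.0000)
17709/V + a(154, -30) = 17709/(-3201663/400208) + (79 + 154) = 17709*(-400208/3201663) + 233 = -2362427824/1067221 + 233 = -2113765331/1067221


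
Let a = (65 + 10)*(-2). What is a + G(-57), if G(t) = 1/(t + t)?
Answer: -17101/114 ≈ -150.01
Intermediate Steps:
G(t) = 1/(2*t)
a = -150 (a = 75*(-2) = -150)
a + G(-57) = -150 + (½)/(-57) = -150 + (½)*(-1/57) = -150 - 1/114 = -17101/114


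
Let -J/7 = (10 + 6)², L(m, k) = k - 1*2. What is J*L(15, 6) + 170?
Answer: -6998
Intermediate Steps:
L(m, k) = -2 + k (L(m, k) = k - 2 = -2 + k)
J = -1792 (J = -7*(10 + 6)² = -7*16² = -7*256 = -1792)
J*L(15, 6) + 170 = -1792*(-2 + 6) + 170 = -1792*4 + 170 = -7168 + 170 = -6998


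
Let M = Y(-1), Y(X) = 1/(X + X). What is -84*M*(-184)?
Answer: -7728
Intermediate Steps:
Y(X) = 1/(2*X)
M = -½ (M = (½)/(-1) = (½)*(-1) = -½ ≈ -0.50000)
-84*M*(-184) = -84*(-½)*(-184) = 42*(-184) = -7728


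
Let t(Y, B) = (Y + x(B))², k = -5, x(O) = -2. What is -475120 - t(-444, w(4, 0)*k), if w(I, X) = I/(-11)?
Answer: -674036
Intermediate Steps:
w(I, X) = -I/11 (w(I, X) = I*(-1/11) = -I/11)
t(Y, B) = (-2 + Y)² (t(Y, B) = (Y - 2)² = (-2 + Y)²)
-475120 - t(-444, w(4, 0)*k) = -475120 - (-2 - 444)² = -475120 - 1*(-446)² = -475120 - 1*198916 = -475120 - 198916 = -674036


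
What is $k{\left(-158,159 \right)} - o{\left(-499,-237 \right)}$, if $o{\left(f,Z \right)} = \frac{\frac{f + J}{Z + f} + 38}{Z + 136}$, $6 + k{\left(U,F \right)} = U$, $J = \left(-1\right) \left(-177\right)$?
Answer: $- \frac{264409}{1616} \approx -163.62$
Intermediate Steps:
$J = 177$
$k{\left(U,F \right)} = -6 + U$
$o{\left(f,Z \right)} = \frac{38 + \frac{177 + f}{Z + f}}{136 + Z}$ ($o{\left(f,Z \right)} = \frac{\frac{f + 177}{Z + f} + 38}{Z + 136} = \frac{\frac{177 + f}{Z + f} + 38}{136 + Z} = \frac{38 + \frac{177 + f}{Z + f}}{136 + Z}$)
$k{\left(-158,159 \right)} - o{\left(-499,-237 \right)} = \left(-6 - 158\right) - \frac{177 + 38 \left(-237\right) + 39 \left(-499\right)}{\left(-237\right)^{2} + 136 \left(-237\right) + 136 \left(-499\right) - -118263} = -164 - \frac{177 - 9006 - 19461}{56169 - 32232 - 67864 + 118263} = -164 - \frac{1}{74336} \left(-28290\right) = -164 - - \frac{615}{1616} = -164 + \frac{615}{1616} = - \frac{264409}{1616}$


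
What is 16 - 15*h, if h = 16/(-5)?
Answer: 64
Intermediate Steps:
h = -16/5 (h = 16*(-⅕) = -16/5 ≈ -3.2000)
16 - 15*h = 16 - 15*(-16/5) = 16 + 48 = 64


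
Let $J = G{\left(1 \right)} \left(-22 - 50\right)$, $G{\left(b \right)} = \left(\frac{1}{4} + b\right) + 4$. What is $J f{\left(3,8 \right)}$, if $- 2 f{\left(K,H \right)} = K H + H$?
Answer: $6048$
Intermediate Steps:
$f{\left(K,H \right)} = - \frac{H}{2} - \frac{H K}{2}$ ($f{\left(K,H \right)} = - \frac{K H + H}{2} = - \frac{H K + H}{2} = - \frac{H + H K}{2} = - \frac{H}{2} - \frac{H K}{2}$)
$G{\left(b \right)} = \frac{17}{4} + b$ ($G{\left(b \right)} = \left(\frac{1}{4} + b\right) + 4 = \frac{17}{4} + b$)
$J = -378$ ($J = \left(\frac{17}{4} + 1\right) \left(-22 - 50\right) = \frac{21}{4} \left(-72\right) = -378$)
$J f{\left(3,8 \right)} = - 378 \left(\left(- \frac{1}{2}\right) 8 \left(1 + 3\right)\right) = - 378 \left(\left(- \frac{1}{2}\right) 8 \cdot 4\right) = \left(-378\right) \left(-16\right) = 6048$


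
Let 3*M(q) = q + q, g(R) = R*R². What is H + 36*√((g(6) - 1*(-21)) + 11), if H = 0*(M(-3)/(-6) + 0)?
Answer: 72*√62 ≈ 566.93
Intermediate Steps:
g(R) = R³
M(q) = 2*q/3 (M(q) = (q + q)/3 = (2*q)/3 = 2*q/3)
H = 0 (H = 0*(((⅔)*(-3))/(-6) + 0) = 0*(-2*(-⅙) + 0) = 0*(⅓ + 0) = 0*(⅓) = 0)
H + 36*√((g(6) - 1*(-21)) + 11) = 0 + 36*√((6³ - 1*(-21)) + 11) = 0 + 36*√((216 + 21) + 11) = 0 + 36*√(237 + 11) = 0 + 36*√248 = 0 + 36*(2*√62) = 0 + 72*√62 = 72*√62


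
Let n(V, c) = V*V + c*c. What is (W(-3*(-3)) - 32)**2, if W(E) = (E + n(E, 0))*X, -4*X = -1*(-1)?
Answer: 11881/4 ≈ 2970.3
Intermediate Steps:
X = -1/4 (X = -(-1)*(-1)/4 = -1/4*1 = -1/4 ≈ -0.25000)
n(V, c) = V**2 + c**2
W(E) = -E/4 - E**2/4 (W(E) = (E + (E**2 + 0**2))*(-1/4) = (E + (E**2 + 0))*(-1/4) = (E + E**2)*(-1/4) = -E/4 - E**2/4)
(W(-3*(-3)) - 32)**2 = ((-3*(-3))*(-1 - (-3)*(-3))/4 - 32)**2 = ((1/4)*9*(-1 - 1*9) - 32)**2 = ((1/4)*9*(-1 - 9) - 32)**2 = ((1/4)*9*(-10) - 32)**2 = (-45/2 - 32)**2 = (-109/2)**2 = 11881/4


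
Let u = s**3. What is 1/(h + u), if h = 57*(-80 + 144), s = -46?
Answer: -1/93688 ≈ -1.0674e-5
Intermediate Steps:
h = 3648 (h = 57*64 = 3648)
u = -97336 (u = (-46)**3 = -97336)
1/(h + u) = 1/(3648 - 97336) = 1/(-93688) = -1/93688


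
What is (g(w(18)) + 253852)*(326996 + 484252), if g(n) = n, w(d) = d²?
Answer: 206199771648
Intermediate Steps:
(g(w(18)) + 253852)*(326996 + 484252) = (18² + 253852)*(326996 + 484252) = (324 + 253852)*811248 = 254176*811248 = 206199771648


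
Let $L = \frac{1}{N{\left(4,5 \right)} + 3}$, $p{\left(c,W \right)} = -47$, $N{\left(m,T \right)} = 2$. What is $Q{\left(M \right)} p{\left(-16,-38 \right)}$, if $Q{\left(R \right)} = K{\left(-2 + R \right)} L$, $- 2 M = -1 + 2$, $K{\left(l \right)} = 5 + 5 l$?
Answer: $\frac{141}{2} \approx 70.5$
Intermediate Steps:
$M = - \frac{1}{2}$ ($M = - \frac{-1 + 2}{2} = \left(- \frac{1}{2}\right) 1 = - \frac{1}{2} \approx -0.5$)
$L = \frac{1}{5}$ ($L = \frac{1}{2 + 3} = \frac{1}{5} \approx 0.2$)
$Q{\left(R \right)} = -1 + R$ ($Q{\left(R \right)} = \left(5 + 5 \left(-2 + R\right)\right) \frac{1}{5} = \left(5 + \left(-10 + 5 R\right)\right) \frac{1}{5} = \left(-5 + 5 R\right) \frac{1}{5} = -1 + R$)
$Q{\left(M \right)} p{\left(-16,-38 \right)} = \left(-1 - \frac{1}{2}\right) \left(-47\right) = \left(- \frac{3}{2}\right) \left(-47\right) = \frac{141}{2}$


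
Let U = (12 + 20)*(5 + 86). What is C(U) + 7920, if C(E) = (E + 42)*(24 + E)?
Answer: 8680864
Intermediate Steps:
U = 2912 (U = 32*91 = 2912)
C(E) = (24 + E)*(42 + E) (C(E) = (42 + E)*(24 + E) = (24 + E)*(42 + E))
C(U) + 7920 = (1008 + 2912² + 66*2912) + 7920 = (1008 + 8479744 + 192192) + 7920 = 8672944 + 7920 = 8680864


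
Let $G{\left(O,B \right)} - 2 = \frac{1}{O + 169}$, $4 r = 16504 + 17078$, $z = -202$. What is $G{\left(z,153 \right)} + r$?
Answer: $\frac{554233}{66} \approx 8397.5$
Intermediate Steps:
$r = \frac{16791}{2}$ ($r = \frac{16504 + 17078}{4} = \frac{1}{4} \cdot 33582 = \frac{16791}{2} \approx 8395.5$)
$G{\left(O,B \right)} = 2 + \frac{1}{169 + O}$ ($G{\left(O,B \right)} = 2 + \frac{1}{O + 169} = 2 + \frac{1}{169 + O}$)
$G{\left(z,153 \right)} + r = \frac{339 + 2 \left(-202\right)}{169 - 202} + \frac{16791}{2} = \frac{339 - 404}{-33} + \frac{16791}{2} = \left(- \frac{1}{33}\right) \left(-65\right) + \frac{16791}{2} = \frac{65}{33} + \frac{16791}{2} = \frac{554233}{66}$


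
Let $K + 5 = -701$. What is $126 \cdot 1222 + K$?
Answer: $153266$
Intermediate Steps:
$K = -706$ ($K = -5 - 701 = -706$)
$126 \cdot 1222 + K = 126 \cdot 1222 - 706 = 153972 - 706 = 153266$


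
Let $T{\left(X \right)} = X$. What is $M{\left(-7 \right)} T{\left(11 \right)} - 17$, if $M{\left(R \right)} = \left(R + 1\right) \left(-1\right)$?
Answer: $49$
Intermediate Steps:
$M{\left(R \right)} = -1 - R$ ($M{\left(R \right)} = \left(1 + R\right) \left(-1\right) = -1 - R$)
$M{\left(-7 \right)} T{\left(11 \right)} - 17 = \left(-1 - -7\right) 11 - 17 = \left(-1 + 7\right) 11 - 17 = 6 \cdot 11 - 17 = 66 - 17 = 49$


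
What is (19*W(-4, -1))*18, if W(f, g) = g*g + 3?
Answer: 1368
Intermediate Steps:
W(f, g) = 3 + g² (W(f, g) = g² + 3 = 3 + g²)
(19*W(-4, -1))*18 = (19*(3 + (-1)²))*18 = (19*(3 + 1))*18 = (19*4)*18 = 76*18 = 1368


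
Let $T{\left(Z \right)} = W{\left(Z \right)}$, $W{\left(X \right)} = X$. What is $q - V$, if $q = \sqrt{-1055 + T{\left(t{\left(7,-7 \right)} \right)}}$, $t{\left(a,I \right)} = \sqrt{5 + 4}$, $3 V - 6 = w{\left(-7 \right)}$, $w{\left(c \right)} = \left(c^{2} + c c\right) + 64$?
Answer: $-56 + 2 i \sqrt{263} \approx -56.0 + 32.435 i$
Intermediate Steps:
$w{\left(c \right)} = 64 + 2 c^{2}$ ($w{\left(c \right)} = \left(c^{2} + c^{2}\right) + 64 = 2 c^{2} + 64 = 64 + 2 c^{2}$)
$V = 56$ ($V = 2 + \frac{64 + 2 \left(-7\right)^{2}}{3} = 2 + \frac{64 + 2 \cdot 49}{3} = 2 + \frac{64 + 98}{3} = 2 + \frac{1}{3} \cdot 162 = 2 + 54 = 56$)
$t{\left(a,I \right)} = 3$ ($t{\left(a,I \right)} = \sqrt{9} = 3$)
$T{\left(Z \right)} = Z$
$q = 2 i \sqrt{263}$ ($q = \sqrt{-1055 + 3} = \sqrt{-1052} = 2 i \sqrt{263} \approx 32.435 i$)
$q - V = 2 i \sqrt{263} - 56 = -56 + 2 i \sqrt{263}$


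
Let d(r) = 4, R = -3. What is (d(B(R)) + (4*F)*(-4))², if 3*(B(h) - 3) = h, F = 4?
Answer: 3600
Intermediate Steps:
B(h) = 3 + h/3
(d(B(R)) + (4*F)*(-4))² = (4 + (4*4)*(-4))² = (4 + 16*(-4))² = (4 - 64)² = (-60)² = 3600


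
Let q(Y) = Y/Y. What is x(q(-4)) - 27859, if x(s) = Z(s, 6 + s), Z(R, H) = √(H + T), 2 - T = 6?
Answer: -27859 + √3 ≈ -27857.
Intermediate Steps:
T = -4 (T = 2 - 1*6 = 2 - 6 = -4)
q(Y) = 1
Z(R, H) = √(-4 + H) (Z(R, H) = √(H - 4) = √(-4 + H))
x(s) = √(2 + s) (x(s) = √(-4 + (6 + s)) = √(2 + s))
x(q(-4)) - 27859 = √(2 + 1) - 27859 = √3 - 27859 = -27859 + √3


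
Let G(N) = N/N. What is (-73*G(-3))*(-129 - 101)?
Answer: 16790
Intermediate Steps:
G(N) = 1
(-73*G(-3))*(-129 - 101) = (-73*1)*(-129 - 101) = -73*(-230) = 16790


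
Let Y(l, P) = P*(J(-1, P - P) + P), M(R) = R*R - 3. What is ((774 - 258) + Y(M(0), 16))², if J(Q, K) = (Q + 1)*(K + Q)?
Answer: 595984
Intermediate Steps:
J(Q, K) = (1 + Q)*(K + Q)
M(R) = -3 + R² (M(R) = R² - 3 = -3 + R²)
Y(l, P) = P² (Y(l, P) = P*(((P - P) - 1 + (-1)² + (P - P)*(-1)) + P) = P*((0 - 1 + 1 + 0*(-1)) + P) = P*((0 - 1 + 1 + 0) + P) = P*(0 + P) = P*P = P²)
((774 - 258) + Y(M(0), 16))² = ((774 - 258) + 16²)² = (516 + 256)² = 772² = 595984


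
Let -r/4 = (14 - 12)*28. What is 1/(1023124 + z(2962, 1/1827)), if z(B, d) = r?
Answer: 1/1022900 ≈ 9.7761e-7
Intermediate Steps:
r = -224 (r = -4*(14 - 12)*28 = -8*28 = -4*56 = -224)
z(B, d) = -224
1/(1023124 + z(2962, 1/1827)) = 1/(1023124 - 224) = 1/1022900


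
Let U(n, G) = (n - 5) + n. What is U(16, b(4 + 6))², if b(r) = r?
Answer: 729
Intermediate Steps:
U(n, G) = -5 + 2*n (U(n, G) = (-5 + n) + n = -5 + 2*n)
U(16, b(4 + 6))² = (-5 + 2*16)² = (-5 + 32)² = 27² = 729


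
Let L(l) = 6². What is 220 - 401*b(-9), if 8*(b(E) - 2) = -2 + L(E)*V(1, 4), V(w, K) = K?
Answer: -30799/4 ≈ -7699.8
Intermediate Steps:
L(l) = 36
b(E) = 79/4 (b(E) = 2 + (-2 + 36*4)/8 = 2 + (-2 + 144)/8 = 2 + (⅛)*142 = 2 + 71/4 = 79/4)
220 - 401*b(-9) = 220 - 401*79/4 = 220 - 31679/4 = -30799/4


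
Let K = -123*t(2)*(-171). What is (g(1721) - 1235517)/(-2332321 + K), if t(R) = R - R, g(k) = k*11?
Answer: 1216586/2332321 ≈ 0.52162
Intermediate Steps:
g(k) = 11*k
t(R) = 0
K = 0 (K = -123*0*(-171) = 0*(-171) = 0)
(g(1721) - 1235517)/(-2332321 + K) = (11*1721 - 1235517)/(-2332321 + 0) = (18931 - 1235517)/(-2332321) = -1216586*(-1/2332321) = 1216586/2332321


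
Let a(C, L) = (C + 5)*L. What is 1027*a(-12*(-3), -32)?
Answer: -1347424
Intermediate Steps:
a(C, L) = L*(5 + C) (a(C, L) = (5 + C)*L = L*(5 + C))
1027*a(-12*(-3), -32) = 1027*(-32*(5 - 12*(-3))) = 1027*(-32*(5 + 36)) = 1027*(-32*41) = 1027*(-1312) = -1347424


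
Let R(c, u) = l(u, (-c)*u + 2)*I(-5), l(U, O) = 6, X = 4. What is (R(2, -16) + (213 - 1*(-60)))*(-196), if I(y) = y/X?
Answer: -52038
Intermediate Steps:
I(y) = y/4
R(c, u) = -15/2 (R(c, u) = 6*((1/4)*(-5)) = 6*(-5/4) = -15/2)
(R(2, -16) + (213 - 1*(-60)))*(-196) = (-15/2 + (213 - 1*(-60)))*(-196) = (-15/2 + (213 + 60))*(-196) = (-15/2 + 273)*(-196) = (531/2)*(-196) = -52038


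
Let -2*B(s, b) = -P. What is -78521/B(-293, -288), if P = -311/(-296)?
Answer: -46484432/311 ≈ -1.4947e+5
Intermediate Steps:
P = 311/296 (P = -311*(-1/296) = 311/296 ≈ 1.0507)
B(s, b) = 311/592 (B(s, b) = -(-1)*311/(2*296) = -1/2*(-311/296) = 311/592)
-78521/B(-293, -288) = -78521/311/592 = -78521*592/311 = -46484432/311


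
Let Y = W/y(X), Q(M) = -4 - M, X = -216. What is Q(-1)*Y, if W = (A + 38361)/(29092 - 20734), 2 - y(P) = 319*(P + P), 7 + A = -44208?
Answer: 2927/191969330 ≈ 1.5247e-5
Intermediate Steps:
A = -44215 (A = -7 - 44208 = -44215)
y(P) = 2 - 638*P (y(P) = 2 - 319*(P + P) = 2 - 319*2*P = 2 - 638*P)
W = -2927/4179 (W = (-44215 + 38361)/(29092 - 20734) = -5854/8358 = -5854*1/8358 = -2927/4179 ≈ -0.70041)
Y = -2927/575907990 (Y = -2927/(4179*(2 - 638*(-216))) = -2927/(4179*(2 + 137808)) = -2927/4179/137810 = -2927/4179*1/137810 = -2927/575907990 ≈ -5.0824e-6)
Q(-1)*Y = (-4 - 1*(-1))*(-2927/575907990) = (-4 + 1)*(-2927/575907990) = -3*(-2927/575907990) = 2927/191969330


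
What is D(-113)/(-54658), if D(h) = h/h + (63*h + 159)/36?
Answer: 577/163974 ≈ 0.0035188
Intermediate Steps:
D(h) = 65/12 + 7*h/4 (D(h) = 1 + (159 + 63*h)*(1/36) = 1 + (53/12 + 7*h/4) = 65/12 + 7*h/4)
D(-113)/(-54658) = (65/12 + (7/4)*(-113))/(-54658) = (65/12 - 791/4)*(-1/54658) = -577/3*(-1/54658) = 577/163974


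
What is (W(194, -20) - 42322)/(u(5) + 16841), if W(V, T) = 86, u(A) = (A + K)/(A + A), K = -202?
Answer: -422360/168213 ≈ -2.5109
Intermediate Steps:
u(A) = (-202 + A)/(2*A) (u(A) = (A - 202)/(A + A) = (-202 + A)/((2*A)) = (-202 + A)*(1/(2*A)) = (-202 + A)/(2*A))
(W(194, -20) - 42322)/(u(5) + 16841) = (86 - 42322)/((½)*(-202 + 5)/5 + 16841) = -42236/((½)*(⅕)*(-197) + 16841) = -42236/(-197/10 + 16841) = -42236/168213/10 = -42236*10/168213 = -422360/168213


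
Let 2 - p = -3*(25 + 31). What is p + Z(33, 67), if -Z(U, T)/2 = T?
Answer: 36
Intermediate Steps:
Z(U, T) = -2*T
p = 170 (p = 2 - (-3)*(25 + 31) = 2 - (-3)*56 = 2 - 1*(-168) = 2 + 168 = 170)
p + Z(33, 67) = 170 - 2*67 = 170 - 134 = 36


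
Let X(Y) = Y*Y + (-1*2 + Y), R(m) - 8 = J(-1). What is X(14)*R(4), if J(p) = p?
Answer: 1456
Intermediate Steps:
R(m) = 7 (R(m) = 8 - 1 = 7)
X(Y) = -2 + Y + Y**2 (X(Y) = Y**2 + (-2 + Y) = -2 + Y + Y**2)
X(14)*R(4) = (-2 + 14 + 14**2)*7 = (-2 + 14 + 196)*7 = 208*7 = 1456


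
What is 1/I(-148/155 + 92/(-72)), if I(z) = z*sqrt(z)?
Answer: 8370*I*sqrt(1930990)/38800441 ≈ 0.29976*I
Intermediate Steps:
I(z) = z**(3/2)
1/I(-148/155 + 92/(-72)) = 1/((-148/155 + 92/(-72))**(3/2)) = 1/((-148*1/155 + 92*(-1/72))**(3/2)) = 1/((-148/155 - 23/18)**(3/2)) = 1/((-6229/2790)**(3/2)) = 1/(-6229*I*sqrt(1930990)/2594700) = 8370*I*sqrt(1930990)/38800441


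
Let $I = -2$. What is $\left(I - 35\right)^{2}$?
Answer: $1369$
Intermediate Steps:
$\left(I - 35\right)^{2} = \left(-2 - 35\right)^{2} = \left(-37\right)^{2} = 1369$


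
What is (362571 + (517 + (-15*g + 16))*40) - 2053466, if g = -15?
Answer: -1660575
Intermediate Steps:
(362571 + (517 + (-15*g + 16))*40) - 2053466 = (362571 + (517 + (-15*(-15) + 16))*40) - 2053466 = (362571 + (517 + (225 + 16))*40) - 2053466 = (362571 + (517 + 241)*40) - 2053466 = (362571 + 758*40) - 2053466 = (362571 + 30320) - 2053466 = 392891 - 2053466 = -1660575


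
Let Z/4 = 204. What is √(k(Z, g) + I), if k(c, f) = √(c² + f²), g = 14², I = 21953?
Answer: √(21953 + 4*√44017) ≈ 150.97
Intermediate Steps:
Z = 816 (Z = 4*204 = 816)
g = 196
√(k(Z, g) + I) = √(√(816² + 196²) + 21953) = √(√(665856 + 38416) + 21953) = √(√704272 + 21953) = √(4*√44017 + 21953) = √(21953 + 4*√44017)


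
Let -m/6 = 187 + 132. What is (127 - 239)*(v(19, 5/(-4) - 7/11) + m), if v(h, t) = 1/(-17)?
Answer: 3644368/17 ≈ 2.1437e+5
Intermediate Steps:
v(h, t) = -1/17
m = -1914 (m = -6*(187 + 132) = -6*319 = -1914)
(127 - 239)*(v(19, 5/(-4) - 7/11) + m) = (127 - 239)*(-1/17 - 1914) = -112*(-32539/17) = 3644368/17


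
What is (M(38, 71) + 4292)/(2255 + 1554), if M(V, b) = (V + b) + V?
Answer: 4439/3809 ≈ 1.1654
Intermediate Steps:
M(V, b) = b + 2*V
(M(38, 71) + 4292)/(2255 + 1554) = ((71 + 2*38) + 4292)/(2255 + 1554) = ((71 + 76) + 4292)/3809 = (147 + 4292)*(1/3809) = 4439*(1/3809) = 4439/3809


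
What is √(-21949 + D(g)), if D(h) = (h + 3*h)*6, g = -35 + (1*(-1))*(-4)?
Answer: I*√22693 ≈ 150.64*I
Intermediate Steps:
g = -31 (g = -35 - 1*(-4) = -35 + 4 = -31)
D(h) = 24*h (D(h) = (4*h)*6 = 24*h)
√(-21949 + D(g)) = √(-21949 + 24*(-31)) = √(-21949 - 744) = √(-22693) = I*√22693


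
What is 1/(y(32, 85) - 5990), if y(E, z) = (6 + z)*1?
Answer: -1/5899 ≈ -0.00016952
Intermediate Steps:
y(E, z) = 6 + z
1/(y(32, 85) - 5990) = 1/((6 + 85) - 5990) = 1/(91 - 5990) = 1/(-5899) = -1/5899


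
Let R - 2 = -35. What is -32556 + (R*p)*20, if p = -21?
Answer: -18696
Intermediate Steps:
R = -33 (R = 2 - 35 = -33)
-32556 + (R*p)*20 = -32556 - 33*(-21)*20 = -32556 + 693*20 = -32556 + 13860 = -18696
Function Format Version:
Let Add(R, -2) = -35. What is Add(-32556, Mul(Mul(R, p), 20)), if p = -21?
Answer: -18696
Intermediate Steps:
R = -33 (R = Add(2, -35) = -33)
Add(-32556, Mul(Mul(R, p), 20)) = Add(-32556, Mul(Mul(-33, -21), 20)) = Add(-32556, Mul(693, 20)) = Add(-32556, 13860) = -18696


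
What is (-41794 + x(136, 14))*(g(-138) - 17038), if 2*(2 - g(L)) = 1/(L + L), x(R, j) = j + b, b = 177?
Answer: 391229245213/552 ≈ 7.0875e+8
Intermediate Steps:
x(R, j) = 177 + j (x(R, j) = j + 177 = 177 + j)
g(L) = 2 - 1/(4*L) (g(L) = 2 - 1/(2*(L + L)) = 2 - 1/(2*L)/2 = 2 - 1/(4*L))
(-41794 + x(136, 14))*(g(-138) - 17038) = (-41794 + (177 + 14))*((2 - ¼/(-138)) - 17038) = (-41794 + 191)*((2 - ¼*(-1/138)) - 17038) = -41603*((2 + 1/552) - 17038) = -41603*(1105/552 - 17038) = -41603*(-9403871/552) = 391229245213/552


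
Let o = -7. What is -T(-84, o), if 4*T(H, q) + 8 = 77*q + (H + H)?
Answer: 715/4 ≈ 178.75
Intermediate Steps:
T(H, q) = -2 + H/2 + 77*q/4 (T(H, q) = -2 + (77*q + (H + H))/4 = -2 + (77*q + 2*H)/4 = -2 + (2*H + 77*q)/4 = -2 + (H/2 + 77*q/4) = -2 + H/2 + 77*q/4)
-T(-84, o) = -(-2 + (1/2)*(-84) + (77/4)*(-7)) = -(-2 - 42 - 539/4) = -1*(-715/4) = 715/4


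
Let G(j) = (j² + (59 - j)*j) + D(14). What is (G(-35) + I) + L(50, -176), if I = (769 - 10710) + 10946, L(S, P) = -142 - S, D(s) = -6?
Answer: -1258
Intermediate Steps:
G(j) = -6 + j² + j*(59 - j) (G(j) = (j² + (59 - j)*j) - 6 = (j² + j*(59 - j)) - 6 = -6 + j² + j*(59 - j))
I = 1005 (I = -9941 + 10946 = 1005)
(G(-35) + I) + L(50, -176) = ((-6 + 59*(-35)) + 1005) + (-142 - 1*50) = ((-6 - 2065) + 1005) + (-142 - 50) = (-2071 + 1005) - 192 = -1066 - 192 = -1258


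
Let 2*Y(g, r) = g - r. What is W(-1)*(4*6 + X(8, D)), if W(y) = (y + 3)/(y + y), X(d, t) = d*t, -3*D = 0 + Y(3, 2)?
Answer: -68/3 ≈ -22.667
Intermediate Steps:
Y(g, r) = g/2 - r/2 (Y(g, r) = (g - r)/2 = g/2 - r/2)
D = -1/6 (D = -(0 + ((1/2)*3 - 1/2*2))/3 = -(0 + (3/2 - 1))/3 = -(0 + 1/2)/3 = -1/3*1/2 = -1/6 ≈ -0.16667)
W(y) = (3 + y)/(2*y) (W(y) = (3 + y)/((2*y)) = (3 + y)*(1/(2*y)) = (3 + y)/(2*y))
W(-1)*(4*6 + X(8, D)) = ((1/2)*(3 - 1)/(-1))*(4*6 + 8*(-1/6)) = ((1/2)*(-1)*2)*(24 - 4/3) = -1*68/3 = -68/3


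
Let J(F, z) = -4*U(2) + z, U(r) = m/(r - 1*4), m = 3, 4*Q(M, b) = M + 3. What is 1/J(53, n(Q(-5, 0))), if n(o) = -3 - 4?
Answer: -1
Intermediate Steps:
Q(M, b) = ¾ + M/4 (Q(M, b) = (M + 3)/4 = (3 + M)/4 = ¾ + M/4)
U(r) = 3/(-4 + r) (U(r) = 3/(r - 1*4) = 3/(r - 4) = 3/(-4 + r))
n(o) = -7
J(F, z) = 6 + z (J(F, z) = -12/(-4 + 2) + z = -12/(-2) + z = -12*(-1)/2 + z = -4*(-3/2) + z = 6 + z)
1/J(53, n(Q(-5, 0))) = 1/(6 - 7) = 1/(-1) = -1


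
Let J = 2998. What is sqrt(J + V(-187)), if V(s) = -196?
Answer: sqrt(2802) ≈ 52.934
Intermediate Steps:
sqrt(J + V(-187)) = sqrt(2998 - 196) = sqrt(2802)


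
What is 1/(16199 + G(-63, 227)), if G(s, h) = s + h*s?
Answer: 1/1835 ≈ 0.00054496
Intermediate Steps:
1/(16199 + G(-63, 227)) = 1/(16199 - 63*(1 + 227)) = 1/(16199 - 63*228) = 1/(16199 - 14364) = 1/1835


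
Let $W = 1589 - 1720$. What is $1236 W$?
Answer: $-161916$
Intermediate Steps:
$W = -131$ ($W = 1589 - 1720 = -131$)
$1236 W = 1236 \left(-131\right) = -161916$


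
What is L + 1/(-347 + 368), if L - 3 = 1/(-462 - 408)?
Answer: 18553/6090 ≈ 3.0465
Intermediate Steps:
L = 2609/870 (L = 3 + 1/(-462 - 408) = 3 + 1/(-870) = 3 - 1/870 = 2609/870 ≈ 2.9989)
L + 1/(-347 + 368) = 2609/870 + 1/(-347 + 368) = 2609/870 + 1/21 = 18553/6090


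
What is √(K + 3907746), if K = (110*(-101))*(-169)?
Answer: 2*√1446334 ≈ 2405.3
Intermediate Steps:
K = 1877590 (K = -11110*(-169) = 1877590)
√(K + 3907746) = √(1877590 + 3907746) = √5785336 = 2*√1446334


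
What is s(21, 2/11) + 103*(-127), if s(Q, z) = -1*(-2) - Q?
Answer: -13100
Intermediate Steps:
s(Q, z) = 2 - Q
s(21, 2/11) + 103*(-127) = (2 - 1*21) + 103*(-127) = (2 - 21) - 13081 = -19 - 13081 = -13100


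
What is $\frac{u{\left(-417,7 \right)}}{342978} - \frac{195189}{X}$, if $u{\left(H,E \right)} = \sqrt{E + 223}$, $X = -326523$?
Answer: $\frac{65063}{108841} + \frac{\sqrt{230}}{342978} \approx 0.59782$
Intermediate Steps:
$u{\left(H,E \right)} = \sqrt{223 + E}$
$\frac{u{\left(-417,7 \right)}}{342978} - \frac{195189}{X} = \frac{\sqrt{223 + 7}}{342978} - \frac{195189}{-326523} = \sqrt{230} \cdot \frac{1}{342978} - - \frac{65063}{108841} = \frac{\sqrt{230}}{342978} + \frac{65063}{108841} = \frac{65063}{108841} + \frac{\sqrt{230}}{342978}$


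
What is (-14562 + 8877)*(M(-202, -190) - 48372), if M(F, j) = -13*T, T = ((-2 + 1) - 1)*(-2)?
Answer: 275290440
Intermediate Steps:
T = 4 (T = (-1 - 1)*(-2) = -2*(-2) = 4)
M(F, j) = -52 (M(F, j) = -13*4 = -52)
(-14562 + 8877)*(M(-202, -190) - 48372) = (-14562 + 8877)*(-52 - 48372) = -5685*(-48424) = 275290440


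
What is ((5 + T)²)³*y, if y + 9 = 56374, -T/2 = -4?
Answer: 272063089285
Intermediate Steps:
T = 8 (T = -2*(-4) = 8)
y = 56365 (y = -9 + 56374 = 56365)
((5 + T)²)³*y = ((5 + 8)²)³*56365 = (13²)³*56365 = 169³*56365 = 4826809*56365 = 272063089285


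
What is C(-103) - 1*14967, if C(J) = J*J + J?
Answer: -4461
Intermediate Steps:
C(J) = J + J² (C(J) = J² + J = J + J²)
C(-103) - 1*14967 = -103*(1 - 103) - 1*14967 = -103*(-102) - 14967 = 10506 - 14967 = -4461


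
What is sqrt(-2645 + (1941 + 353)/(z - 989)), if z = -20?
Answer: I*sqrt(2695138891)/1009 ≈ 51.452*I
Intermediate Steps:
sqrt(-2645 + (1941 + 353)/(z - 989)) = sqrt(-2645 + (1941 + 353)/(-20 - 989)) = sqrt(-2645 + 2294/(-1009)) = sqrt(-2645 + 2294*(-1/1009)) = sqrt(-2645 - 2294/1009) = sqrt(-2671099/1009) = I*sqrt(2695138891)/1009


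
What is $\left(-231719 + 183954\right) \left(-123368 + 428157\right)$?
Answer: $-14558246585$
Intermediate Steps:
$\left(-231719 + 183954\right) \left(-123368 + 428157\right) = \left(-47765\right) 304789 = -14558246585$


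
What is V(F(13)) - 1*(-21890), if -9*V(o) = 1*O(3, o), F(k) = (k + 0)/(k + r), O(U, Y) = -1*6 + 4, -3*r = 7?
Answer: 197012/9 ≈ 21890.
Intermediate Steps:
r = -7/3 (r = -⅓*7 = -7/3 ≈ -2.3333)
O(U, Y) = -2 (O(U, Y) = -6 + 4 = -2)
F(k) = k/(-7/3 + k) (F(k) = (k + 0)/(k - 7/3) = k/(-7/3 + k))
V(o) = 2/9 (V(o) = -(-2)/9 = -⅑*(-2) = 2/9)
V(F(13)) - 1*(-21890) = 2/9 - 1*(-21890) = 2/9 + 21890 = 197012/9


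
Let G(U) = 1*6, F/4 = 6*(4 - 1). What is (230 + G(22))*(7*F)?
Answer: 118944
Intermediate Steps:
F = 72 (F = 4*(6*(4 - 1)) = 4*(6*3) = 4*18 = 72)
G(U) = 6
(230 + G(22))*(7*F) = (230 + 6)*(7*72) = 236*504 = 118944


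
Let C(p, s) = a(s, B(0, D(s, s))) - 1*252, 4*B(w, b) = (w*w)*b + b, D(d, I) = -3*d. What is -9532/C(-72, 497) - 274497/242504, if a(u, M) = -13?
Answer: 2238806423/64263560 ≈ 34.838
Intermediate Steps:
B(w, b) = b/4 + b*w²/4 (B(w, b) = ((w*w)*b + b)/4 = (w²*b + b)/4 = (b*w² + b)/4 = (b + b*w²)/4 = b/4 + b*w²/4)
C(p, s) = -265 (C(p, s) = -13 - 1*252 = -13 - 252 = -265)
-9532/C(-72, 497) - 274497/242504 = -9532/(-265) - 274497/242504 = -9532*(-1/265) - 274497*1/242504 = 9532/265 - 274497/242504 = 2238806423/64263560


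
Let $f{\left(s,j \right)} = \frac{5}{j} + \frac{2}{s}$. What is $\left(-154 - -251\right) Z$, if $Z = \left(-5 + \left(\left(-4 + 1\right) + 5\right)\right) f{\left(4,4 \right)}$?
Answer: $- \frac{2037}{4} \approx -509.25$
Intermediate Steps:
$f{\left(s,j \right)} = \frac{2}{s} + \frac{5}{j}$
$Z = - \frac{21}{4}$ ($Z = \left(-5 + \left(\left(-4 + 1\right) + 5\right)\right) \left(\frac{2}{4} + \frac{5}{4}\right) = \left(-5 + \left(-3 + 5\right)\right) \left(2 \cdot \frac{1}{4} + 5 \cdot \frac{1}{4}\right) = \left(-5 + 2\right) \left(\frac{1}{2} + \frac{5}{4}\right) = \left(-3\right) \frac{7}{4} = - \frac{21}{4} \approx -5.25$)
$\left(-154 - -251\right) Z = \left(-154 - -251\right) \left(- \frac{21}{4}\right) = \left(-154 + 251\right) \left(- \frac{21}{4}\right) = 97 \left(- \frac{21}{4}\right) = - \frac{2037}{4}$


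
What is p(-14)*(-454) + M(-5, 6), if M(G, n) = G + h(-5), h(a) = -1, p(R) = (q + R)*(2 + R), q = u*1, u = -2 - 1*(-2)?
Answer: -76278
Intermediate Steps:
u = 0 (u = -2 + 2 = 0)
q = 0 (q = 0*1 = 0)
p(R) = R*(2 + R) (p(R) = (0 + R)*(2 + R) = R*(2 + R))
M(G, n) = -1 + G (M(G, n) = G - 1 = -1 + G)
p(-14)*(-454) + M(-5, 6) = -14*(2 - 14)*(-454) + (-1 - 5) = -14*(-12)*(-454) - 6 = 168*(-454) - 6 = -76272 - 6 = -76278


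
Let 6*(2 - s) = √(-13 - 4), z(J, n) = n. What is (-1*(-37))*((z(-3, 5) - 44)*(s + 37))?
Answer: -56277 + 481*I*√17/2 ≈ -56277.0 + 991.61*I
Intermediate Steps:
s = 2 - I*√17/6 (s = 2 - √(-13 - 4)/6 = 2 - I*√17/6 ≈ 2.0 - 0.68718*I)
(-1*(-37))*((z(-3, 5) - 44)*(s + 37)) = (-1*(-37))*((5 - 44)*((2 - I*√17/6) + 37)) = 37*(-39*(39 - I*√17/6)) = 37*(-1521 + 13*I*√17/2) = -56277 + 481*I*√17/2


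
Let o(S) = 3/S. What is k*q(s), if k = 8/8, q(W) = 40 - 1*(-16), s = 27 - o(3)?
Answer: 56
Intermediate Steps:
s = 26 (s = 27 - 3/3 = 27 - 1*1 = 27 - 1 = 26)
q(W) = 56 (q(W) = 40 + 16 = 56)
k = 1 (k = 8*(1/8) = 1)
k*q(s) = 1*56 = 56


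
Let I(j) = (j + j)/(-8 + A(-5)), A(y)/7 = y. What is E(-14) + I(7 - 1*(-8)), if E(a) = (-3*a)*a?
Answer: -25314/43 ≈ -588.70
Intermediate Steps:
A(y) = 7*y
E(a) = -3*a²
I(j) = -2*j/43 (I(j) = (j + j)/(-8 + 7*(-5)) = (2*j)/(-8 - 35) = (2*j)/(-43) = (2*j)*(-1/43) = -2*j/43)
E(-14) + I(7 - 1*(-8)) = -3*(-14)² - 2*(7 - 1*(-8))/43 = -3*196 - 2*(7 + 8)/43 = -588 - 2/43*15 = -588 - 30/43 = -25314/43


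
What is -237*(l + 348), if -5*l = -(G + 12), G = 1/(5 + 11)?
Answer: -6643821/80 ≈ -83048.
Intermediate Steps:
G = 1/16 ≈ 0.062500
l = 193/80 (l = -(-1)*(1/16 + 12)/5 = -(-1)*193/(5*16) = -1/5*(-193/16) = 193/80 ≈ 2.4125)
-237*(l + 348) = -237*(193/80 + 348) = -237*28033/80 = -6643821/80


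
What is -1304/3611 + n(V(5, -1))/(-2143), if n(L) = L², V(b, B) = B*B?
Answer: -2798083/7738373 ≈ -0.36159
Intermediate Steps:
V(b, B) = B²
-1304/3611 + n(V(5, -1))/(-2143) = -1304/3611 + ((-1)²)²/(-2143) = -1304*1/3611 + 1²*(-1/2143) = -1304/3611 + 1*(-1/2143) = -1304/3611 - 1/2143 = -2798083/7738373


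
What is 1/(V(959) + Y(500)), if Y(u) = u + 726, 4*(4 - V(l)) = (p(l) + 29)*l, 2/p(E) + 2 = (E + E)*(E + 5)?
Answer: -924475/5290539546 ≈ -0.00017474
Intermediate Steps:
p(E) = 2/(-2 + 2*E*(5 + E)) (p(E) = 2/(-2 + (E + E)*(E + 5)) = 2/(-2 + (2*E)*(5 + E)) = 2/(-2 + 2*E*(5 + E)))
V(l) = 4 - l*(29 + 1/(-1 + l**2 + 5*l))/4 (V(l) = 4 - (1/(-1 + l**2 + 5*l) + 29)*l/4 = 4 - (29 + 1/(-1 + l**2 + 5*l))*l/4 = 4 - l*(29 + 1/(-1 + l**2 + 5*l))/4)
Y(u) = 726 + u
1/(V(959) + Y(500)) = 1/((-1*959 + (16 - 29*959)*(-1 + 959**2 + 5*959))/(4*(-1 + 959**2 + 5*959)) + (726 + 500)) = 1/((-959 + (16 - 27811)*(-1 + 919681 + 4795))/(4*(-1 + 919681 + 4795)) + 1226) = 1/((1/4)*(-959 - 27795*924475)/924475 + 1226) = 1/((1/4)*(1/924475)*(-959 - 25695782625) + 1226) = 1/((1/4)*(1/924475)*(-25695783584) + 1226) = 1/(-6423945896/924475 + 1226) = 1/(-5290539546/924475) = -924475/5290539546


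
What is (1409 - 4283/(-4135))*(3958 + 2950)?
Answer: 40277080184/4135 ≈ 9.7405e+6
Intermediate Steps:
(1409 - 4283/(-4135))*(3958 + 2950) = (1409 - 4283*(-1/4135))*6908 = (1409 + 4283/4135)*6908 = (5830498/4135)*6908 = 40277080184/4135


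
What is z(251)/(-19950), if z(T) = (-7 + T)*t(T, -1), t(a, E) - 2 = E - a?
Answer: 1220/399 ≈ 3.0576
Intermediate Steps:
t(a, E) = 2 + E - a (t(a, E) = 2 + (E - a) = 2 + E - a)
z(T) = (1 - T)*(-7 + T) (z(T) = (-7 + T)*(2 - 1 - T) = (-7 + T)*(1 - T) = (1 - T)*(-7 + T))
z(251)/(-19950) = -(-1 + 251)*(-7 + 251)/(-19950) = -1*250*244*(-1/19950) = -61000*(-1/19950) = 1220/399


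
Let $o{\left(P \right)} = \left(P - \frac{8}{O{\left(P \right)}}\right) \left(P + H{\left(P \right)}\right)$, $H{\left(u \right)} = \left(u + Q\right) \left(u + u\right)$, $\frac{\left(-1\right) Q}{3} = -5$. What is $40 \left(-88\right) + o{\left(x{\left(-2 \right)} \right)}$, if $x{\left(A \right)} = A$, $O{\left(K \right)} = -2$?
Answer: $-3628$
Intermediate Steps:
$Q = 15$ ($Q = \left(-3\right) \left(-5\right) = 15$)
$H{\left(u \right)} = 2 u \left(15 + u\right)$ ($H{\left(u \right)} = \left(u + 15\right) \left(u + u\right) = \left(15 + u\right) 2 u = 2 u \left(15 + u\right)$)
$o{\left(P \right)} = \left(4 + P\right) \left(P + 2 P \left(15 + P\right)\right)$ ($o{\left(P \right)} = \left(P - \frac{8}{-2}\right) \left(P + 2 P \left(15 + P\right)\right) = \left(P - -4\right) \left(P + 2 P \left(15 + P\right)\right) = \left(P + 4\right) \left(P + 2 P \left(15 + P\right)\right) = \left(4 + P\right) \left(P + 2 P \left(15 + P\right)\right)$)
$40 \left(-88\right) + o{\left(x{\left(-2 \right)} \right)} = 40 \left(-88\right) - 2 \left(124 + 2 \left(-2\right)^{2} + 39 \left(-2\right)\right) = -3520 - 2 \left(124 + 2 \cdot 4 - 78\right) = -3520 - 2 \left(124 + 8 - 78\right) = -3520 - 108 = -3628$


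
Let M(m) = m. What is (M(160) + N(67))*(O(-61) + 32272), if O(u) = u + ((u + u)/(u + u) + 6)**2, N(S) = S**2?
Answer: 149976740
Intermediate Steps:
O(u) = 49 + u (O(u) = u + ((2*u)/((2*u)) + 6)**2 = u + ((2*u)*(1/(2*u)) + 6)**2 = u + (1 + 6)**2 = u + 7**2 = u + 49 = 49 + u)
(M(160) + N(67))*(O(-61) + 32272) = (160 + 67**2)*((49 - 61) + 32272) = (160 + 4489)*(-12 + 32272) = 4649*32260 = 149976740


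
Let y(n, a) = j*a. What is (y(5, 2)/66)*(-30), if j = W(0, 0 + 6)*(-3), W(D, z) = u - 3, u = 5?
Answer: 60/11 ≈ 5.4545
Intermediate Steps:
W(D, z) = 2 (W(D, z) = 5 - 3 = 2)
j = -6 (j = 2*(-3) = -6)
y(n, a) = -6*a
(y(5, 2)/66)*(-30) = ((-6*2)/66)*(-30) = ((1/66)*(-12))*(-30) = -2/11*(-30) = 60/11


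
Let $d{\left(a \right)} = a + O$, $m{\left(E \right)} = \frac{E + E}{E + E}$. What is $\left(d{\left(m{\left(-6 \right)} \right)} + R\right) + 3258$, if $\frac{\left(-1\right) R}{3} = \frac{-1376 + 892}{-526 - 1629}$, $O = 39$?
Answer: $\frac{7105738}{2155} \approx 3297.3$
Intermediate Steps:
$m{\left(E \right)} = 1$ ($m{\left(E \right)} = \frac{2 E}{2 E} = 2 E \frac{1}{2 E} = 1$)
$d{\left(a \right)} = 39 + a$ ($d{\left(a \right)} = a + 39 = 39 + a$)
$R = - \frac{1452}{2155}$ ($R = - 3 \frac{-1376 + 892}{-526 - 1629} = - 3 \left(- \frac{484}{-2155}\right) = - 3 \left(\left(-484\right) \left(- \frac{1}{2155}\right)\right) = \left(-3\right) \frac{484}{2155} = - \frac{1452}{2155} \approx -0.67378$)
$\left(d{\left(m{\left(-6 \right)} \right)} + R\right) + 3258 = \left(\left(39 + 1\right) - \frac{1452}{2155}\right) + 3258 = \left(40 - \frac{1452}{2155}\right) + 3258 = \frac{84748}{2155} + 3258 = \frac{7105738}{2155}$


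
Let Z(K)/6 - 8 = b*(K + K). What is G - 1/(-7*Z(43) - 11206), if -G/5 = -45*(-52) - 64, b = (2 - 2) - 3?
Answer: -8034279/706 ≈ -11380.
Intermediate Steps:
b = -3 (b = 0 - 3 = -3)
Z(K) = 48 - 36*K (Z(K) = 48 + 6*(-3*(K + K)) = 48 + 6*(-6*K) = 48 - 36*K)
G = -11380 (G = -5*(-45*(-52) - 64) = -5*(2340 - 64) = -5*2276 = -11380)
G - 1/(-7*Z(43) - 11206) = -11380 - 1/(-7*(48 - 36*43) - 11206) = -11380 - 1/(-7*(48 - 1548) - 11206) = -11380 - 1/(-7*(-1500) - 11206) = -11380 - 1/(10500 - 11206) = -11380 - 1/(-706) = -11380 - 1*(-1/706) = -11380 + 1/706 = -8034279/706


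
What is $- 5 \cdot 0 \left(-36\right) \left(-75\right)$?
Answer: $0$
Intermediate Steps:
$- 5 \cdot 0 \left(-36\right) \left(-75\right) = \left(-5\right) 0 \left(-75\right) = 0 \left(-75\right) = 0$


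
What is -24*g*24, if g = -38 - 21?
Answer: 33984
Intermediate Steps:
g = -59
-24*g*24 = -24*(-59)*24 = 1416*24 = 33984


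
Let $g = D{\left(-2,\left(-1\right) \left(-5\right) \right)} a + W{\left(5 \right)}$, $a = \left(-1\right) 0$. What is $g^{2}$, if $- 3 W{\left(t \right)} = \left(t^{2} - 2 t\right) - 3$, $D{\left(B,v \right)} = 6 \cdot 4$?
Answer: $16$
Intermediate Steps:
$D{\left(B,v \right)} = 24$
$a = 0$
$W{\left(t \right)} = 1 - \frac{t^{2}}{3} + \frac{2 t}{3}$ ($W{\left(t \right)} = - \frac{\left(t^{2} - 2 t\right) - 3}{3} = - \frac{-3 + t^{2} - 2 t}{3} = 1 - \frac{t^{2}}{3} + \frac{2 t}{3}$)
$g = -4$ ($g = 24 \cdot 0 + \left(1 - \frac{5^{2}}{3} + \frac{2}{3} \cdot 5\right) = 0 + \left(1 - \frac{25}{3} + \frac{10}{3}\right) = 0 - 4 = -4$)
$g^{2} = \left(-4\right)^{2} = 16$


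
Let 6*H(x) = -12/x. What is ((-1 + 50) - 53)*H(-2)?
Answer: -4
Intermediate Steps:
H(x) = -2/x (H(x) = (-12/x)/6 = -2/x)
((-1 + 50) - 53)*H(-2) = ((-1 + 50) - 53)*(-2/(-2)) = (49 - 53)*(-2*(-½)) = -4*1 = -4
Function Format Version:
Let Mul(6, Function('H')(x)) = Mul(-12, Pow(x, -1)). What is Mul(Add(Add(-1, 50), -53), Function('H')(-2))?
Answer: -4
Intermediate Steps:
Function('H')(x) = Mul(-2, Pow(x, -1)) (Function('H')(x) = Mul(Rational(1, 6), Mul(-12, Pow(x, -1))) = Mul(-2, Pow(x, -1)))
Mul(Add(Add(-1, 50), -53), Function('H')(-2)) = Mul(Add(Add(-1, 50), -53), Mul(-2, Pow(-2, -1))) = Mul(Add(49, -53), Mul(-2, Rational(-1, 2))) = Mul(-4, 1) = -4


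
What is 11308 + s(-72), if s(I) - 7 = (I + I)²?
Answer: 32051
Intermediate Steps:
s(I) = 7 + 4*I² (s(I) = 7 + (I + I)² = 7 + (2*I)² = 7 + 4*I²)
11308 + s(-72) = 11308 + (7 + 4*(-72)²) = 11308 + (7 + 4*5184) = 11308 + (7 + 20736) = 11308 + 20743 = 32051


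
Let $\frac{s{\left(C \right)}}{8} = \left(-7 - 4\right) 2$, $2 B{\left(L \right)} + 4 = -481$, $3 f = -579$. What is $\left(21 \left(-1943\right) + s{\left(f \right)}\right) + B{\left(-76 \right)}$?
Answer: $- \frac{82443}{2} \approx -41222.0$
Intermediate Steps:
$f = -193$ ($f = \frac{1}{3} \left(-579\right) = -193$)
$B{\left(L \right)} = - \frac{485}{2}$ ($B{\left(L \right)} = -2 + \frac{1}{2} \left(-481\right) = -2 - \frac{481}{2} = - \frac{485}{2}$)
$s{\left(C \right)} = -176$ ($s{\left(C \right)} = 8 \left(-7 - 4\right) 2 = 8 \left(\left(-11\right) 2\right) = 8 \left(-22\right) = -176$)
$\left(21 \left(-1943\right) + s{\left(f \right)}\right) + B{\left(-76 \right)} = \left(21 \left(-1943\right) - 176\right) - \frac{485}{2} = \left(-40803 - 176\right) - \frac{485}{2} = -40979 - \frac{485}{2} = - \frac{82443}{2}$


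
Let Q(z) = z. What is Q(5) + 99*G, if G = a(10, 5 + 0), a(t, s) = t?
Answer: 995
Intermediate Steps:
G = 10
Q(5) + 99*G = 5 + 99*10 = 5 + 990 = 995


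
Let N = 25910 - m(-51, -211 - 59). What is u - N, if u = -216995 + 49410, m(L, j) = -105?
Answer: -193600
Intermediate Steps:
u = -167585
N = 26015 (N = 25910 - 1*(-105) = 25910 + 105 = 26015)
u - N = -167585 - 1*26015 = -167585 - 26015 = -193600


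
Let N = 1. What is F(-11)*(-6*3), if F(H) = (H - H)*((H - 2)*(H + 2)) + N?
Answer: -18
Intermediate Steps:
F(H) = 1 (F(H) = (H - H)*((H - 2)*(H + 2)) + 1 = 0*((-2 + H)*(2 + H)) + 1 = 0 + 1 = 1)
F(-11)*(-6*3) = 1*(-6*3) = 1*(-18) = -18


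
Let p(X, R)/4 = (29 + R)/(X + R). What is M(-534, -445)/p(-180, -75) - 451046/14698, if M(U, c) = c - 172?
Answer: -1197751147/1352216 ≈ -885.77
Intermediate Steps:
M(U, c) = -172 + c
p(X, R) = 4*(29 + R)/(R + X) (p(X, R) = 4*((29 + R)/(X + R)) = 4*((29 + R)/(R + X)) = 4*(29 + R)/(R + X))
M(-534, -445)/p(-180, -75) - 451046/14698 = (-172 - 445)/((4*(29 - 75)/(-75 - 180))) - 451046/14698 = -617/(4*(-46)/(-255)) - 451046*1/14698 = -617/(4*(-1/255)*(-46)) - 225523/7349 = -617/184/255 - 225523/7349 = -617*255/184 - 225523/7349 = -157335/184 - 225523/7349 = -1197751147/1352216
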